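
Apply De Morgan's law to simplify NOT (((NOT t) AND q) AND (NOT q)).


De Morgan: the negation of a conjunction is the disjunction of the negations.
Distribute NOT across AND, flipping it to OR, and negate each literal.

(t OR (NOT q)) OR q


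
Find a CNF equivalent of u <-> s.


Step 1: Rewrite u ↔ s as (u → s) ∧ (s → u).
Step 2: Rewrite each implication as a disjunction.

((NOT u) OR s) AND ((NOT s) OR u)


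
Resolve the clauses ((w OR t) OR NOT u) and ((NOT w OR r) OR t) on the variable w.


The clauses contain complementary literals w and NOTw.
Resolution eliminates this pair and disjoins the remaining literals (merging duplicates).

((NOT u OR t) OR r)


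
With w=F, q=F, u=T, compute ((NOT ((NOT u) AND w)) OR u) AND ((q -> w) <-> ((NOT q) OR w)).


Substitute w=F, q=F, u=T:
NOT u = F
(NOT u) AND w = F AND F = F
NOT ((NOT u) AND w) = T
(NOT ((NOT u) AND w)) OR u = T OR T = T
q -> w = F -> F = T
NOT q = T
(NOT q) OR w = T OR F = T
(q -> w) <-> ((NOT q) OR w) = T <-> T = T
((NOT ((NOT u) AND w)) OR u) AND ((q -> w) <-> ((NOT q) OR w)) = T AND T = T

T


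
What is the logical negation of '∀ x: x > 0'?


¬(∀ x: φ) = ∃ x: ¬φ, and ¬(∃ x: φ) = ∀ x: ¬φ.
Apply to the universal statement.

∃ x: ¬(x > 0)


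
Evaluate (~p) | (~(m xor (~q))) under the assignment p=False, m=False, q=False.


Substitute p=False, m=False, q=False:
~p = True
~q = True
m xor (~q) = False xor True = True
~(m xor (~q)) = False
(~p) | (~(m xor (~q))) = True | False = True

True


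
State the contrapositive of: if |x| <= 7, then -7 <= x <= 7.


The contrapositive of (P → Q) is (¬Q → ¬P); it is logically equivalent to the original.
Here P = '|x| <= 7' and Q = '-7 <= x <= 7'.

If not (-7 <= x <= 7), then not (|x| <= 7).


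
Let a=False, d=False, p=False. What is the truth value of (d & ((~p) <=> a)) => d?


Substitute a=False, d=False, p=False:
~p = True
(~p) <=> a = True <=> False = False
d & ((~p) <=> a) = False & False = False
(d & ((~p) <=> a)) => d = False => False = True

True


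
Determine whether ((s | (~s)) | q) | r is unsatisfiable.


Truth table over {q, r, s}:
q | r | s | φ
-------------
False | False | False | True
True | False | False | True
False | True | False | True
True | True | False | True
False | False | True | True
True | False | True | True
False | True | True | True
True | True | True | True
Satisfying assignment at row 1: q=False, r=False, s=False gives True.

No, it is not a contradiction.


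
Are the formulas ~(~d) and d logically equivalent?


Compare truth tables:
d | φ | ψ
---------
False | False | False
True | True | True
The columns φ and ψ agree on every row.

Yes, they are logically equivalent.


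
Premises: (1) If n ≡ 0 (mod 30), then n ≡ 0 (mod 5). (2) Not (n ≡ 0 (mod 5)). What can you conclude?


Modus tollens: from (P → Q) and ¬Q, infer ¬P.
Q = 'n ≡ 0 (mod 5)' is denied; since P → Q, P must also fail.

Not (n ≡ 0 (mod 30)).


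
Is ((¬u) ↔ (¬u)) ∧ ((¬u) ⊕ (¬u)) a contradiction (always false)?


Truth table over {u}:
u | φ
-----
F | F
T | F
Every row is false.

Yes, it is a contradiction.


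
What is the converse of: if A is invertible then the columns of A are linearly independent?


The converse of (P → Q) is (Q → P). It is not in general equivalent to the original.
Here P = 'A is invertible' and Q = 'the columns of A are linearly independent'.

If the columns of A are linearly independent, then A is invertible.


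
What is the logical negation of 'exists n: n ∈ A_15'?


¬(forall x: φ) = exists x: ¬φ, and ¬(exists x: φ) = forall x: ¬φ.
Apply to the existential statement.

forall n: ~(n ∈ A_15)


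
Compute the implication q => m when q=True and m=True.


Implication is false only when antecedent is true and consequent is false.
Substitute: q=True, m=True.
True => True evaluates to True.

True


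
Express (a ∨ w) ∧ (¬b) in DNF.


Step 1: Distribute ∧ over ∨: (a ∨ w) ∧ (¬b) = (a ∧ (¬b)) ∨ (w ∧ (¬b)).

(a ∧ (¬b)) ∨ (w ∧ (¬b))


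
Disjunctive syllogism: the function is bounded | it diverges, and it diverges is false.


Disjunctive syllogism: from (P ∨ Q) and ¬P, infer Q.
One disjunct, 'it diverges', is ruled out; the other must hold.

the function is bounded


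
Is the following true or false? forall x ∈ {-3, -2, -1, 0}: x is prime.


Evaluate the predicate on each element: -3:False, -2:False, -1:False, 0:False.
Counterexample x = -3 fails the predicate.

False


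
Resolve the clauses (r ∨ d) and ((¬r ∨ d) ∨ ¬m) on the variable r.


The clauses contain complementary literals r and ¬r.
Resolution eliminates this pair and disjoins the remaining literals (merging duplicates).

(d ∨ ¬m)


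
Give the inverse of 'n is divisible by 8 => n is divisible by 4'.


The inverse of (P → Q) is (¬P → ¬Q). It is equivalent to the converse, not to the original.
Here P = 'n is divisible by 8' and Q = 'n is divisible by 4'.

If not (n is divisible by 8), then not (n is divisible by 4).


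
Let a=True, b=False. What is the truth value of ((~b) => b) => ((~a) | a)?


Substitute a=True, b=False:
~b = True
(~b) => b = True => False = False
~a = False
(~a) | a = False | True = True
((~b) => b) => ((~a) | a) = False => True = True

True


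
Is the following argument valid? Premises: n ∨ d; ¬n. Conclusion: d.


This matches the form of disjunctive syllogism: the conclusion follows in every model of the premises.

Valid.


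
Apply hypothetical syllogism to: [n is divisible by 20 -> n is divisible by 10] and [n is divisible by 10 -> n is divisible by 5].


Hypothetical syllogism: from (P → Q) and (Q → R), infer (P → R).
Chain the two implications through the shared middle term 'n is divisible by 10'.

n is divisible by 20 -> n is divisible by 5


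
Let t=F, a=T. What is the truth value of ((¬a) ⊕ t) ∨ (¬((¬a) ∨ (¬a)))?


Substitute t=F, a=T:
¬a = F
(¬a) ⊕ t = F ⊕ F = F
¬a = F
¬a = F
(¬a) ∨ (¬a) = F ∨ F = F
¬((¬a) ∨ (¬a)) = T
((¬a) ⊕ t) ∨ (¬((¬a) ∨ (¬a))) = F ∨ T = T

T


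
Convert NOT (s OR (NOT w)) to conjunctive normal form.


Step 1: Apply De Morgan: ¬(s ∨ (¬w)) = ¬s ∧ ¬(¬w).
Step 2: Eliminate any double negations (¬¬X = X).

(NOT s) AND w


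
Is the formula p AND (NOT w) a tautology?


Build the truth table over {p, w}:
p | w | φ
---------
F | F | F
T | F | T
F | T | F
T | T | F
Counterexample at row 1: with p=F, w=F, the formula is F.

No, it is not a tautology.


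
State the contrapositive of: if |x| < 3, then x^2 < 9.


The contrapositive of (P → Q) is (¬Q → ¬P); it is logically equivalent to the original.
Here P = '|x| < 3' and Q = 'x^2 < 9'.

If not (x^2 < 9), then not (|x| < 3).


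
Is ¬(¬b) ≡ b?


Compare truth tables:
b | φ | ψ
---------
F | F | F
T | T | T
The columns φ and ψ agree on every row.

Yes, they are logically equivalent.


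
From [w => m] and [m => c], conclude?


Hypothetical syllogism: from (P → Q) and (Q → R), infer (P → R).
Chain the two implications through the shared middle term 'm'.

w => c


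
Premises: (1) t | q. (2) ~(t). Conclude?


Disjunctive syllogism: from (P ∨ Q) and ¬P, infer Q.
One disjunct, 't', is ruled out; the other must hold.

q


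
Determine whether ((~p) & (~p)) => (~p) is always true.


Build the truth table over {p}:
p | φ
-----
False | True
True | True
Every row evaluates to true.

Yes, it is a tautology.


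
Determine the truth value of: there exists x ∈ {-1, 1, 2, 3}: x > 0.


Evaluate the predicate on each element: -1:F, 1:T, 2:T, 3:T.
Witness x = 1 satisfies the predicate.

T


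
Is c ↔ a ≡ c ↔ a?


Compare truth tables:
a | c | φ | ψ
-------------
F | F | T | T
T | F | F | F
F | T | F | F
T | T | T | T
The columns φ and ψ agree on every row.

Yes, they are logically equivalent.


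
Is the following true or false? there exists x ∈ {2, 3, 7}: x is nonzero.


Evaluate the predicate on each element: 2:T, 3:T, 7:T.
Witness x = 2 satisfies the predicate.

T


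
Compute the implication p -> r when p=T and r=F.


Implication is false only when antecedent is true and consequent is false.
Substitute: p=T, r=F.
T -> F evaluates to F.

F


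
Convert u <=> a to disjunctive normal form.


Step 1: u ↔ a is true exactly when both agree: (u ∧ a) ∨ (¬u ∧ ¬a).

(u & a) | ((~u) & (~a))


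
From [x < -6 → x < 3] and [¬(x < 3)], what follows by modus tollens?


Modus tollens: from (P → Q) and ¬Q, infer ¬P.
Q = 'x < 3' is denied; since P → Q, P must also fail.

Not (x < -6).


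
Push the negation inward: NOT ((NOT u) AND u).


De Morgan: the negation of a conjunction is the disjunction of the negations.
Distribute NOT across AND, flipping it to OR, and negate each literal.

u OR (NOT u)


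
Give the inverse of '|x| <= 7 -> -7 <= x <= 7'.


The inverse of (P → Q) is (¬P → ¬Q). It is equivalent to the converse, not to the original.
Here P = '|x| <= 7' and Q = '-7 <= x <= 7'.

If not (|x| <= 7), then not (-7 <= x <= 7).


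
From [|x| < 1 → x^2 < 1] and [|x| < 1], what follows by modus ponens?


Modus ponens: from (P → Q) and P, infer Q.
P = '|x| < 1' is asserted, and P → Q holds, so Q follows.

x^2 < 1.


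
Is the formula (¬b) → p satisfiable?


Search for a satisfying assignment over {b, p}.
Try b=T, p=F: the formula evaluates to T.
A satisfying assignment exists.

Satisfiable.


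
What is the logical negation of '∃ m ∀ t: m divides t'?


Negation flips each quantifier (∀↔∃) and negates the inner predicate.
¬(∃ m ∀ t: φ) = ∀ m ∃ t: ¬φ.

∀ m ∃ t: ¬(m divides t)


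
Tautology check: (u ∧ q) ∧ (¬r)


Build the truth table over {q, r, u}:
q | r | u | φ
-------------
F | F | F | F
T | F | F | F
F | T | F | F
T | T | F | F
F | F | T | F
T | F | T | T
F | T | T | F
T | T | T | F
Counterexample at row 1: with q=F, r=F, u=F, the formula is F.

No, it is not a tautology.


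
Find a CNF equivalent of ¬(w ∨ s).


Step 1: Apply De Morgan: ¬(w ∨ s) = ¬w ∧ ¬s.

(¬w) ∧ (¬s)


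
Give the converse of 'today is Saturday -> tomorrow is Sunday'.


The converse of (P → Q) is (Q → P). It is not in general equivalent to the original.
Here P = 'today is Saturday' and Q = 'tomorrow is Sunday'.

If tomorrow is Sunday, then today is Saturday.


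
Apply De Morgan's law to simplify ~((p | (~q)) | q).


De Morgan: the negation of a disjunction is the conjunction of the negations.
Distribute ~ across |, flipping it to &, and negate each literal.

((~p) & q) & (~q)


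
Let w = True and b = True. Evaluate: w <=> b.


Biconditional is true when both operands have the same truth value.
Substitute: w=True, b=True.
True <=> True evaluates to True.

True


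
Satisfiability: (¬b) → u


Search for a satisfying assignment over {b, u}.
Try b=T, u=F: the formula evaluates to T.
A satisfying assignment exists.

Satisfiable.


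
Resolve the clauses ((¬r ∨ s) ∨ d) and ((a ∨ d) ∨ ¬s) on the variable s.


The clauses contain complementary literals s and ¬s.
Resolution eliminates this pair and disjoins the remaining literals (merging duplicates).

((d ∨ ¬r) ∨ a)


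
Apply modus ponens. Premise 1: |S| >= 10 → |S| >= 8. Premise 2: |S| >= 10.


Modus ponens: from (P → Q) and P, infer Q.
P = '|S| >= 10' is asserted, and P → Q holds, so Q follows.

|S| >= 8.


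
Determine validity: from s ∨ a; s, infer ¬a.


This is affirming a disjunct (fallacy). There exist truth assignments where the premises are all true but the conclusion is false.

Invalid.


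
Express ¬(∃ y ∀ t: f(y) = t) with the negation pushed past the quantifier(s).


Negation flips each quantifier (∀↔∃) and negates the inner predicate.
¬(∃ y ∀ t: φ) = ∀ y ∃ t: ¬φ.

∀ y ∃ t: ¬(f(y) = t)


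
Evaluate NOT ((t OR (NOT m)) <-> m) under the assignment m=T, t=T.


Substitute m=T, t=T:
NOT m = F
t OR (NOT m) = T OR F = T
(t OR (NOT m)) <-> m = T <-> T = T
NOT ((t OR (NOT m)) <-> m) = F

F


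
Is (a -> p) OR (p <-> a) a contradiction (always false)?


Truth table over {a, p}:
a | p | φ
---------
F | F | T
T | F | F
F | T | T
T | T | T
Satisfying assignment at row 1: a=F, p=F gives T.

No, it is not a contradiction.


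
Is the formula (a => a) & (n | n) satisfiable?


Search for a satisfying assignment over {a, n}.
Try a=False, n=True: the formula evaluates to True.
A satisfying assignment exists.

Satisfiable.


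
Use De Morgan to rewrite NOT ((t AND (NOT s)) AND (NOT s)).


De Morgan: the negation of a conjunction is the disjunction of the negations.
Distribute NOT across AND, flipping it to OR, and negate each literal.

((NOT t) OR s) OR s


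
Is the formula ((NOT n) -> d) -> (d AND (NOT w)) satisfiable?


Search for a satisfying assignment over {d, n, w}.
Try d=F, n=F, w=F: the formula evaluates to T.
A satisfying assignment exists.

Satisfiable.


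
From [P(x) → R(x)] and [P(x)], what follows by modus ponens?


Modus ponens: from (P → Q) and P, infer Q.
P = 'P(x)' is asserted, and P → Q holds, so Q follows.

R(x).


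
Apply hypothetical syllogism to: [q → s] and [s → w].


Hypothetical syllogism: from (P → Q) and (Q → R), infer (P → R).
Chain the two implications through the shared middle term 's'.

q → w


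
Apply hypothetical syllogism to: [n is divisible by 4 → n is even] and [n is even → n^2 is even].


Hypothetical syllogism: from (P → Q) and (Q → R), infer (P → R).
Chain the two implications through the shared middle term 'n is even'.

n is divisible by 4 → n^2 is even


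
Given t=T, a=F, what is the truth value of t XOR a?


Exclusive or is true when exactly one operand is true.
Substitute: t=T, a=F.
T XOR F evaluates to T.

T


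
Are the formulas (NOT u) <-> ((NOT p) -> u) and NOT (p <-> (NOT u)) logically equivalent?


Compare truth tables:
p | u | φ | ψ
-------------
F | F | F | T
T | F | T | F
F | T | F | F
T | T | F | T
They differ at row 1 (p=F, u=F): φ=F but ψ=T.

No, they are not logically equivalent.


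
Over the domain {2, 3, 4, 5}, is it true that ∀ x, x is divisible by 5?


Evaluate the predicate on each element: 2:F, 3:F, 4:F, 5:T.
Counterexample x = 2 fails the predicate.

F


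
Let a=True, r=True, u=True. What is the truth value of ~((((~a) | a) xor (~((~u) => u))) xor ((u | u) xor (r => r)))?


Substitute a=True, r=True, u=True:
… (earlier sub-steps elided)
(~a) | a = False | True = True
~u = False
(~u) => u = False => True = True
~((~u) => u) = False
((~a) | a) xor (~((~u) => u)) = True xor False = True
u | u = True | True = True
r => r = True => True = True
(u | u) xor (r => r) = True xor True = False
(((~a) | a) xor (~((~u) => u))) xor ((u | u) xor (r => r)) = True xor False = True
~((((~a) | a) xor (~((~u) => u))) xor ((u | u) xor (r => r))) = False

False


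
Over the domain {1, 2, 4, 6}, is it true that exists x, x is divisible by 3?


Evaluate the predicate on each element: 1:False, 2:False, 4:False, 6:True.
Witness x = 6 satisfies the predicate.

True


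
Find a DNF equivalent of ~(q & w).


Step 1: Apply De Morgan: ¬(q ∧ w) = ¬q ∨ ¬w.

(~q) | (~w)


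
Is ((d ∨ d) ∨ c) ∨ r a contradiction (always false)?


Truth table over {c, d, r}:
c | d | r | φ
-------------
F | F | F | F
T | F | F | T
F | T | F | T
T | T | F | T
F | F | T | T
T | F | T | T
F | T | T | T
T | T | T | T
Satisfying assignment at row 2: c=T, d=F, r=F gives T.

No, it is not a contradiction.


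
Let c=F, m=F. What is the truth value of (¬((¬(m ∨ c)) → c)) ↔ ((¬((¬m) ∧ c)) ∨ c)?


Substitute c=F, m=F:
m ∨ c = F ∨ F = F
¬(m ∨ c) = T
(¬(m ∨ c)) → c = T → F = F
¬((¬(m ∨ c)) → c) = T
¬m = T
(¬m) ∧ c = T ∧ F = F
¬((¬m) ∧ c) = T
(¬((¬m) ∧ c)) ∨ c = T ∨ F = T
(¬((¬(m ∨ c)) → c)) ↔ ((¬((¬m) ∧ c)) ∨ c) = T ↔ T = T

T


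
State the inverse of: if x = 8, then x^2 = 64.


The inverse of (P → Q) is (¬P → ¬Q). It is equivalent to the converse, not to the original.
Here P = 'x = 8' and Q = 'x^2 = 64'.

If not (x = 8), then not (x^2 = 64).


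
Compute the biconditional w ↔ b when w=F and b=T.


Biconditional is true when both operands have the same truth value.
Substitute: w=F, b=T.
F ↔ T evaluates to F.

F


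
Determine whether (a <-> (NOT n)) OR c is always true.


Build the truth table over {a, c, n}:
a | c | n | φ
-------------
F | F | F | F
T | F | F | T
F | T | F | T
T | T | F | T
F | F | T | T
T | F | T | F
F | T | T | T
T | T | T | T
Counterexample at row 1: with a=F, c=F, n=F, the formula is F.

No, it is not a tautology.


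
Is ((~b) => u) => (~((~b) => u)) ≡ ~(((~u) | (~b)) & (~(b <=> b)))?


Compare truth tables:
b | u | φ | ψ
-------------
False | False | True | True
True | False | False | True
False | True | False | True
True | True | False | True
They differ at row 2 (b=True, u=False): φ=False but ψ=True.

No, they are not logically equivalent.


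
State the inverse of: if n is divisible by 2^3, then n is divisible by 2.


The inverse of (P → Q) is (¬P → ¬Q). It is equivalent to the converse, not to the original.
Here P = 'n is divisible by 2^3' and Q = 'n is divisible by 2'.

If not (n is divisible by 2^3), then not (n is divisible by 2).


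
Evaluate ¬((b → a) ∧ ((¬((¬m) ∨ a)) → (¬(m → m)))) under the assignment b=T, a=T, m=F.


Substitute b=T, a=T, m=F:
b → a = T → T = T
¬m = T
(¬m) ∨ a = T ∨ T = T
¬((¬m) ∨ a) = F
m → m = F → F = T
¬(m → m) = F
(¬((¬m) ∨ a)) → (¬(m → m)) = F → F = T
(b → a) ∧ ((¬((¬m) ∨ a)) → (¬(m → m))) = T ∧ T = T
¬((b → a) ∧ ((¬((¬m) ∨ a)) → (¬(m → m)))) = F

F


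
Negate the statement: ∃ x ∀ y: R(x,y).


Negation flips each quantifier (∀↔∃) and negates the inner predicate.
¬(∃ x ∀ y: φ) = ∀ x ∃ y: ¬φ.

∀ x ∃ y: ¬(R(x,y))


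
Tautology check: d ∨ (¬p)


Build the truth table over {d, p}:
d | p | φ
---------
F | F | T
T | F | T
F | T | F
T | T | T
Counterexample at row 3: with d=F, p=T, the formula is F.

No, it is not a tautology.


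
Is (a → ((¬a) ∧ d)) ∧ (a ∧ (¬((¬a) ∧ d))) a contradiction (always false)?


Truth table over {a, d}:
a | d | φ
---------
F | F | F
T | F | F
F | T | F
T | T | F
Every row is false.

Yes, it is a contradiction.


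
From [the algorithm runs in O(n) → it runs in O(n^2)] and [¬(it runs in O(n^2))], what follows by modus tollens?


Modus tollens: from (P → Q) and ¬Q, infer ¬P.
Q = 'it runs in O(n^2)' is denied; since P → Q, P must also fail.

Not (the algorithm runs in O(n)).


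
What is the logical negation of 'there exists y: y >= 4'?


¬(for all x: φ) = there exists x: ¬φ, and ¬(there exists x: φ) = for all x: ¬φ.
Apply to the existential statement.

for all y: NOT(y >= 4)


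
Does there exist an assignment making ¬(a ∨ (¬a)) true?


Check all 2 assignments over {a}:
a | φ
-----
F | F
T | F
No assignment makes the formula true.

Unsatisfiable.


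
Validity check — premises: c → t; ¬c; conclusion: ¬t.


This is denying the antecedent (fallacy). There exist truth assignments where the premises are all true but the conclusion is false.

Invalid.


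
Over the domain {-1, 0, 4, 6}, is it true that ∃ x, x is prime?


Evaluate the predicate on each element: -1:F, 0:F, 4:F, 6:F.
No element satisfies the predicate.

F


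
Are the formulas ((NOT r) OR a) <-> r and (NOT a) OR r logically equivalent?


Compare truth tables:
a | r | φ | ψ
-------------
F | F | F | T
T | F | F | F
F | T | F | T
T | T | T | T
They differ at row 1 (a=F, r=F): φ=F but ψ=T.

No, they are not logically equivalent.


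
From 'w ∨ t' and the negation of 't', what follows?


Disjunctive syllogism: from (P ∨ Q) and ¬P, infer Q.
One disjunct, 't', is ruled out; the other must hold.

w


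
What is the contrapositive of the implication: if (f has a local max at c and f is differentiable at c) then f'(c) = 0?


The contrapositive of (P → Q) is (¬Q → ¬P); it is logically equivalent to the original.
Here P = '(f has a local max at c and f is differentiable at c)' and Q = 'f'(c) = 0'.

If not (f'(c) = 0), then not ((f has a local max at c and f is differentiable at c)).


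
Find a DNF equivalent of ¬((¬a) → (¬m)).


Step 1: Rewrite implication then negate: ¬(¬(¬a) ∨ (¬m)) = (¬a) ∧ ¬(¬m).
Step 2: Eliminate any double negations (¬¬X = X).

(¬a) ∧ m


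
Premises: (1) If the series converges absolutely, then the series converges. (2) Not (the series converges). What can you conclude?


Modus tollens: from (P → Q) and ¬Q, infer ¬P.
Q = 'the series converges' is denied; since P → Q, P must also fail.

Not (the series converges absolutely).


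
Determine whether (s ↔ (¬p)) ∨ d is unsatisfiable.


Truth table over {d, p, s}:
d | p | s | φ
-------------
F | F | F | F
T | F | F | T
F | T | F | T
T | T | F | T
F | F | T | T
T | F | T | T
F | T | T | F
T | T | T | T
Satisfying assignment at row 2: d=T, p=F, s=F gives T.

No, it is not a contradiction.


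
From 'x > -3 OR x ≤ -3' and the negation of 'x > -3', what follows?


Disjunctive syllogism: from (P ∨ Q) and ¬P, infer Q.
One disjunct, 'x > -3', is ruled out; the other must hold.

x ≤ -3


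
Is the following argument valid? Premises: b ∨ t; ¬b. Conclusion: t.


This matches the form of disjunctive syllogism: the conclusion follows in every model of the premises.

Valid.


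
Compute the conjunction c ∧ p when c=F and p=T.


Conjunction is true only when both operands are true.
Substitute: c=F, p=T.
F ∧ T evaluates to F.

F


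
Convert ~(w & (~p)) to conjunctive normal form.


Step 1: Apply De Morgan: ¬(w ∧ (¬p)) = ¬w ∨ ¬(¬p).
Step 2: Eliminate any double negations (¬¬X = X).

(~w) | p


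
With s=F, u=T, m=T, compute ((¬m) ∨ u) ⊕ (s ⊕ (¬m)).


Substitute s=F, u=T, m=T:
¬m = F
(¬m) ∨ u = F ∨ T = T
¬m = F
s ⊕ (¬m) = F ⊕ F = F
((¬m) ∨ u) ⊕ (s ⊕ (¬m)) = T ⊕ F = T

T


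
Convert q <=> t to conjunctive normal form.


Step 1: Rewrite q ↔ t as (q → t) ∧ (t → q).
Step 2: Rewrite each implication as a disjunction.

((~q) | t) & ((~t) | q)


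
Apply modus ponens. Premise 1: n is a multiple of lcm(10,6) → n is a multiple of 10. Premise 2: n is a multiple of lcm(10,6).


Modus ponens: from (P → Q) and P, infer Q.
P = 'n is a multiple of lcm(10,6)' is asserted, and P → Q holds, so Q follows.

n is a multiple of 10.


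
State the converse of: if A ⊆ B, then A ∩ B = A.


The converse of (P → Q) is (Q → P). It is not in general equivalent to the original.
Here P = 'A ⊆ B' and Q = 'A ∩ B = A'.

If A ∩ B = A, then A ⊆ B.


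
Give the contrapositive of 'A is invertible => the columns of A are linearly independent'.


The contrapositive of (P → Q) is (¬Q → ¬P); it is logically equivalent to the original.
Here P = 'A is invertible' and Q = 'the columns of A are linearly independent'.

If not (the columns of A are linearly independent), then not (A is invertible).


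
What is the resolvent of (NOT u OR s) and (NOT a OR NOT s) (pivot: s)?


The clauses contain complementary literals s and NOTs.
Resolution eliminates this pair and disjoins the remaining literals (merging duplicates).

(NOT u OR NOT a)


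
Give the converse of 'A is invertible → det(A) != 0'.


The converse of (P → Q) is (Q → P). It is not in general equivalent to the original.
Here P = 'A is invertible' and Q = 'det(A) != 0'.

If det(A) != 0, then A is invertible.


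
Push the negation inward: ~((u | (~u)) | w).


De Morgan: the negation of a disjunction is the conjunction of the negations.
Distribute ~ across |, flipping it to &, and negate each literal.

((~u) & u) & (~w)


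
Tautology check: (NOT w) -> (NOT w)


Build the truth table over {w}:
w | φ
-----
F | T
T | T
Every row evaluates to true.

Yes, it is a tautology.


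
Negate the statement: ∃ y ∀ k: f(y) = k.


Negation flips each quantifier (∀↔∃) and negates the inner predicate.
¬(∃ y ∀ k: φ) = ∀ y ∃ k: ¬φ.

∀ y ∃ k: ¬(f(y) = k)


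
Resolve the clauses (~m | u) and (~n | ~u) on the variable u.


The clauses contain complementary literals u and ~u.
Resolution eliminates this pair and disjoins the remaining literals (merging duplicates).

(~m | ~n)


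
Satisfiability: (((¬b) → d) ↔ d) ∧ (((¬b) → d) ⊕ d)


Check all 4 assignments over {b, d}:
b | d | φ
---------
F | F | F
T | F | F
F | T | F
T | T | F
No assignment makes the formula true.

Unsatisfiable.


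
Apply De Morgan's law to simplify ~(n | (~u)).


De Morgan: the negation of a disjunction is the conjunction of the negations.
Distribute ~ across |, flipping it to &, and negate each literal.

(~n) & u


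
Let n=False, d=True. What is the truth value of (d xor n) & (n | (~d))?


Substitute n=False, d=True:
d xor n = True xor False = True
~d = False
n | (~d) = False | False = False
(d xor n) & (n | (~d)) = True & False = False

False


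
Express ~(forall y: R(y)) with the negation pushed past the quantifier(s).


¬(forall x: φ) = exists x: ¬φ, and ¬(exists x: φ) = forall x: ¬φ.
Apply to the universal statement.

exists y: ~(R(y))


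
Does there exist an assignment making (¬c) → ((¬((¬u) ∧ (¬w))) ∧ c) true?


Search for a satisfying assignment over {c, u, w}.
Try c=T, u=F, w=F: the formula evaluates to T.
A satisfying assignment exists.

Satisfiable.


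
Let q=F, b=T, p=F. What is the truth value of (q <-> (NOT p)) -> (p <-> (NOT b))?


Substitute q=F, b=T, p=F:
NOT p = T
q <-> (NOT p) = F <-> T = F
NOT b = F
p <-> (NOT b) = F <-> F = T
(q <-> (NOT p)) -> (p <-> (NOT b)) = F -> T = T

T


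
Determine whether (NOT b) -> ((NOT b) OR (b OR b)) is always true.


Build the truth table over {b}:
b | φ
-----
F | T
T | T
Every row evaluates to true.

Yes, it is a tautology.


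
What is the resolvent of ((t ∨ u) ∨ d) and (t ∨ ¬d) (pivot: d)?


The clauses contain complementary literals d and ¬d.
Resolution eliminates this pair and disjoins the remaining literals (merging duplicates).

(t ∨ u)


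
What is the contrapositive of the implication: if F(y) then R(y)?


The contrapositive of (P → Q) is (¬Q → ¬P); it is logically equivalent to the original.
Here P = 'F(y)' and Q = 'R(y)'.

If not (R(y)), then not (F(y)).


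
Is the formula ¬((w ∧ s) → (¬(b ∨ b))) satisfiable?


Search for a satisfying assignment over {b, s, w}.
Try b=T, s=T, w=T: the formula evaluates to T.
A satisfying assignment exists.

Satisfiable.


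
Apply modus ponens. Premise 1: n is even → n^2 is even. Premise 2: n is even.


Modus ponens: from (P → Q) and P, infer Q.
P = 'n is even' is asserted, and P → Q holds, so Q follows.

n^2 is even.


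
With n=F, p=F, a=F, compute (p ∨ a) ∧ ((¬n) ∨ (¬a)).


Substitute n=F, p=F, a=F:
p ∨ a = F ∨ F = F
¬n = T
¬a = T
(¬n) ∨ (¬a) = T ∨ T = T
(p ∨ a) ∧ ((¬n) ∨ (¬a)) = F ∧ T = F

F


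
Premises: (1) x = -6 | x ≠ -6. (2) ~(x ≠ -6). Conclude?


Disjunctive syllogism: from (P ∨ Q) and ¬P, infer Q.
One disjunct, 'x ≠ -6', is ruled out; the other must hold.

x = -6


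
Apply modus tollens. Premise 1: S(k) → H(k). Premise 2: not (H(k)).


Modus tollens: from (P → Q) and ¬Q, infer ¬P.
Q = 'H(k)' is denied; since P → Q, P must also fail.

Not (S(k)).


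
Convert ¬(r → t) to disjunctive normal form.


Step 1: Rewrite implication then negate: ¬(¬r ∨ t) = r ∧ ¬t.

r ∧ (¬t)


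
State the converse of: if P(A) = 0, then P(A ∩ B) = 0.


The converse of (P → Q) is (Q → P). It is not in general equivalent to the original.
Here P = 'P(A) = 0' and Q = 'P(A ∩ B) = 0'.

If P(A ∩ B) = 0, then P(A) = 0.


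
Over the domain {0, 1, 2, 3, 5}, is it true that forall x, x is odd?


Evaluate the predicate on each element: 0:False, 1:True, 2:False, 3:True, 5:True.
Counterexample x = 0 fails the predicate.

False


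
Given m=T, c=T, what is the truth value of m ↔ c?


Biconditional is true when both operands have the same truth value.
Substitute: m=T, c=T.
T ↔ T evaluates to T.

T


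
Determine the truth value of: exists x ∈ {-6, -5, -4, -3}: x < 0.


Evaluate the predicate on each element: -6:True, -5:True, -4:True, -3:True.
Witness x = -6 satisfies the predicate.

True


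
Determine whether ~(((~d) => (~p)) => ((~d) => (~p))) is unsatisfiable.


Truth table over {d, p}:
d | p | φ
---------
False | False | False
True | False | False
False | True | False
True | True | False
Every row is false.

Yes, it is a contradiction.


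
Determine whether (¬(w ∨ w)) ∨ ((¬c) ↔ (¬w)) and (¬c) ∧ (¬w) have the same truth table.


Compare truth tables:
c | w | φ | ψ
-------------
F | F | T | T
T | F | T | F
F | T | F | F
T | T | T | F
They differ at row 2 (c=T, w=F): φ=T but ψ=F.

No, they are not logically equivalent.


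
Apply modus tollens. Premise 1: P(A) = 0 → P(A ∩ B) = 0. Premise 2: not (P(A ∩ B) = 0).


Modus tollens: from (P → Q) and ¬Q, infer ¬P.
Q = 'P(A ∩ B) = 0' is denied; since P → Q, P must also fail.

Not (P(A) = 0).


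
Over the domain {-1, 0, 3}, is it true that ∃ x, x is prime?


Evaluate the predicate on each element: -1:F, 0:F, 3:T.
Witness x = 3 satisfies the predicate.

T


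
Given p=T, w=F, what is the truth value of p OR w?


Disjunction is false only when both operands are false.
Substitute: p=T, w=F.
T OR F evaluates to T.

T


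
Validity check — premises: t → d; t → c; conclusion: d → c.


This is (no valid rule). There exist truth assignments where the premises are all true but the conclusion is false.

Invalid.


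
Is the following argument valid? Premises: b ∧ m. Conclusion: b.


This matches the form of conjunction elimination: the conclusion follows in every model of the premises.

Valid.


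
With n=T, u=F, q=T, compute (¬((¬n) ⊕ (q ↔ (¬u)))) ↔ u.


Substitute n=T, u=F, q=T:
¬n = F
¬u = T
q ↔ (¬u) = T ↔ T = T
(¬n) ⊕ (q ↔ (¬u)) = F ⊕ T = T
¬((¬n) ⊕ (q ↔ (¬u))) = F
(¬((¬n) ⊕ (q ↔ (¬u)))) ↔ u = F ↔ F = T

T


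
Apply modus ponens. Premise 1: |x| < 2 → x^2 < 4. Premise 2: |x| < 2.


Modus ponens: from (P → Q) and P, infer Q.
P = '|x| < 2' is asserted, and P → Q holds, so Q follows.

x^2 < 4.


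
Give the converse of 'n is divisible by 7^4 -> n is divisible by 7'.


The converse of (P → Q) is (Q → P). It is not in general equivalent to the original.
Here P = 'n is divisible by 7^4' and Q = 'n is divisible by 7'.

If n is divisible by 7, then n is divisible by 7^4.


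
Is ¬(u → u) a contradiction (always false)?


Truth table over {u}:
u | φ
-----
F | F
T | F
Every row is false.

Yes, it is a contradiction.


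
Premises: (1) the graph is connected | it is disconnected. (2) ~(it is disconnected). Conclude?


Disjunctive syllogism: from (P ∨ Q) and ¬P, infer Q.
One disjunct, 'it is disconnected', is ruled out; the other must hold.

the graph is connected


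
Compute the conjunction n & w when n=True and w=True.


Conjunction is true only when both operands are true.
Substitute: n=True, w=True.
True & True evaluates to True.

True


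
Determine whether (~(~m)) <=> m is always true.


Build the truth table over {m}:
m | φ
-----
False | True
True | True
Every row evaluates to true.

Yes, it is a tautology.


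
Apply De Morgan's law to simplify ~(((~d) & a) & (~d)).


De Morgan: the negation of a conjunction is the disjunction of the negations.
Distribute ~ across &, flipping it to |, and negate each literal.

(d | (~a)) | d


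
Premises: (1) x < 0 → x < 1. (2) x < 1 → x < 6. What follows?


Hypothetical syllogism: from (P → Q) and (Q → R), infer (P → R).
Chain the two implications through the shared middle term 'x < 1'.

x < 0 → x < 6


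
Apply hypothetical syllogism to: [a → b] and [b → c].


Hypothetical syllogism: from (P → Q) and (Q → R), infer (P → R).
Chain the two implications through the shared middle term 'b'.

a → c


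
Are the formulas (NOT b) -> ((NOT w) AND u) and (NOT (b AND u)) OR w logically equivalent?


Compare truth tables:
b | u | w | φ | ψ
-----------------
F | F | F | F | T
T | F | F | T | T
F | T | F | T | T
T | T | F | T | F
F | F | T | F | T
T | F | T | T | T
F | T | T | F | T
T | T | T | T | T
They differ at row 1 (b=F, u=F, w=F): φ=F but ψ=T.

No, they are not logically equivalent.


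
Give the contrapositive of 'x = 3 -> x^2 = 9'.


The contrapositive of (P → Q) is (¬Q → ¬P); it is logically equivalent to the original.
Here P = 'x = 3' and Q = 'x^2 = 9'.

If not (x^2 = 9), then not (x = 3).


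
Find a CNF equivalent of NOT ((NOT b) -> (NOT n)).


Step 1: Rewrite (¬b) → (¬n) as ¬(¬b) ∨ (¬n).
Step 2: Negate: ¬(¬(¬b) ∨ (¬n)) = (¬b) ∧ ¬(¬n) (De Morgan + double negation).
Step 3: Eliminate any double negations (¬¬X = X).

(NOT b) AND n


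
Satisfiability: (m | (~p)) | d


Search for a satisfying assignment over {d, m, p}.
Try d=False, m=False, p=False: the formula evaluates to True.
A satisfying assignment exists.

Satisfiable.


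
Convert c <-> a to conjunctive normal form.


Step 1: Rewrite c ↔ a as (c → a) ∧ (a → c).
Step 2: Rewrite each implication as a disjunction.

((NOT c) OR a) AND ((NOT a) OR c)


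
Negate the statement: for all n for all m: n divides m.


Negation flips each quantifier (∀↔∃) and negates the inner predicate.
¬(for all n for all m: φ) = there exists n there exists m: ¬φ.

there exists n there exists m: NOT(n divides m)


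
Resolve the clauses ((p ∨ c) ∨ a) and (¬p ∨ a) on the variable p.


The clauses contain complementary literals p and ¬p.
Resolution eliminates this pair and disjoins the remaining literals (merging duplicates).

(a ∨ c)


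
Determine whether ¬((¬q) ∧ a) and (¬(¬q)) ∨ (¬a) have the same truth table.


Compare truth tables:
a | q | φ | ψ
-------------
F | F | T | T
T | F | F | F
F | T | T | T
T | T | T | T
The columns φ and ψ agree on every row.

Yes, they are logically equivalent.


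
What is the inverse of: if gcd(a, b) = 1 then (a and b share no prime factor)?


The inverse of (P → Q) is (¬P → ¬Q). It is equivalent to the converse, not to the original.
Here P = 'gcd(a, b) = 1' and Q = '(a and b share no prime factor)'.

If not (gcd(a, b) = 1), then not ((a and b share no prime factor)).


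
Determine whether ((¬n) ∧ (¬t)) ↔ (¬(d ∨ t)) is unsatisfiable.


Truth table over {d, n, t}:
d | n | t | φ
-------------
F | F | F | T
T | F | F | F
F | T | F | F
T | T | F | T
F | F | T | T
T | F | T | T
F | T | T | T
T | T | T | T
Satisfying assignment at row 1: d=F, n=F, t=F gives T.

No, it is not a contradiction.


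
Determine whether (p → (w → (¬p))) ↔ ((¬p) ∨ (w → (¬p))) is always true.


Build the truth table over {p, w}:
p | w | φ
---------
F | F | T
T | F | T
F | T | T
T | T | T
Every row evaluates to true.

Yes, it is a tautology.


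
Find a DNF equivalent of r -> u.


Step 1: Rewrite r → u as ¬r ∨ u.

(NOT r) OR u


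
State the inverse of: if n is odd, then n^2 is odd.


The inverse of (P → Q) is (¬P → ¬Q). It is equivalent to the converse, not to the original.
Here P = 'n is odd' and Q = 'n^2 is odd'.

If not (n is odd), then not (n^2 is odd).


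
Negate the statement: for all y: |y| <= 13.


¬(for all x: φ) = there exists x: ¬φ, and ¬(there exists x: φ) = for all x: ¬φ.
Apply to the universal statement.

there exists y: NOT(|y| <= 13)


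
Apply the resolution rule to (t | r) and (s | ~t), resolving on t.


The clauses contain complementary literals t and ~t.
Resolution eliminates this pair and disjoins the remaining literals (merging duplicates).

(r | s)


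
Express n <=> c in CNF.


Step 1: Rewrite n ↔ c as (n → c) ∧ (c → n).
Step 2: Rewrite each implication as a disjunction.

((~n) | c) & ((~c) | n)


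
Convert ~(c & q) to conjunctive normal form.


Step 1: Apply De Morgan: ¬(c ∧ q) = ¬c ∨ ¬q.

(~c) | (~q)


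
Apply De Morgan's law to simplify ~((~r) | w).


De Morgan: the negation of a disjunction is the conjunction of the negations.
Distribute ~ across |, flipping it to &, and negate each literal.

r & (~w)


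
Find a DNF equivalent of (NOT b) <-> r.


Step 1: (¬b) ↔ r is true exactly when both agree: ((¬b) ∧ r) ∨ (¬(¬b) ∧ ¬r).
Step 2: Eliminate any double negations (¬¬X = X).

((NOT b) AND r) OR (b AND (NOT r))


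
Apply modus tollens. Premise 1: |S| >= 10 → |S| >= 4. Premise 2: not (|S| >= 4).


Modus tollens: from (P → Q) and ¬Q, infer ¬P.
Q = '|S| >= 4' is denied; since P → Q, P must also fail.

Not (|S| >= 10).


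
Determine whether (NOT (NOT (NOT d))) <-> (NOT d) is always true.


Build the truth table over {d}:
d | φ
-----
F | T
T | T
Every row evaluates to true.

Yes, it is a tautology.


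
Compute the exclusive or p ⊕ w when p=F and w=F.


Exclusive or is true when exactly one operand is true.
Substitute: p=F, w=F.
F ⊕ F evaluates to F.

F


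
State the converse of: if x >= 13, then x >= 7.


The converse of (P → Q) is (Q → P). It is not in general equivalent to the original.
Here P = 'x >= 13' and Q = 'x >= 7'.

If x >= 7, then x >= 13.


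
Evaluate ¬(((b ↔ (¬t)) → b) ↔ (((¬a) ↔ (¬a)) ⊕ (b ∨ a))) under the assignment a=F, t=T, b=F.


Substitute a=F, t=T, b=F:
¬t = F
b ↔ (¬t) = F ↔ F = T
(b ↔ (¬t)) → b = T → F = F
¬a = T
¬a = T
(¬a) ↔ (¬a) = T ↔ T = T
b ∨ a = F ∨ F = F
((¬a) ↔ (¬a)) ⊕ (b ∨ a) = T ⊕ F = T
((b ↔ (¬t)) → b) ↔ (((¬a) ↔ (¬a)) ⊕ (b ∨ a)) = F ↔ T = F
¬(((b ↔ (¬t)) → b) ↔ (((¬a) ↔ (¬a)) ⊕ (b ∨ a))) = T

T


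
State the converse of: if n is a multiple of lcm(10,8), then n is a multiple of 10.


The converse of (P → Q) is (Q → P). It is not in general equivalent to the original.
Here P = 'n is a multiple of lcm(10,8)' and Q = 'n is a multiple of 10'.

If n is a multiple of 10, then n is a multiple of lcm(10,8).


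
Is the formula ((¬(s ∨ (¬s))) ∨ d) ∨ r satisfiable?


Search for a satisfying assignment over {d, r, s}.
Try d=T, r=F, s=F: the formula evaluates to T.
A satisfying assignment exists.

Satisfiable.


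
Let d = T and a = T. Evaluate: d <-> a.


Biconditional is true when both operands have the same truth value.
Substitute: d=T, a=T.
T <-> T evaluates to T.

T


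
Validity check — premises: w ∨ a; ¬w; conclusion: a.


This matches the form of disjunctive syllogism: the conclusion follows in every model of the premises.

Valid.


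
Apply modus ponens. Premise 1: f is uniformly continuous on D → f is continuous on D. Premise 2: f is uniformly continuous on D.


Modus ponens: from (P → Q) and P, infer Q.
P = 'f is uniformly continuous on D' is asserted, and P → Q holds, so Q follows.

f is continuous on D.


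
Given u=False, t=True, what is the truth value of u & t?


Conjunction is true only when both operands are true.
Substitute: u=False, t=True.
False & True evaluates to False.

False
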